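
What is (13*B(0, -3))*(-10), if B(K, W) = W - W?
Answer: 0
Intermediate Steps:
B(K, W) = 0
(13*B(0, -3))*(-10) = (13*0)*(-10) = 0*(-10) = 0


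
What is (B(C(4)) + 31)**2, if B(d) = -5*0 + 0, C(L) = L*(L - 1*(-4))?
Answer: 961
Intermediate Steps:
C(L) = L*(4 + L) (C(L) = L*(L + 4) = L*(4 + L))
B(d) = 0 (B(d) = 0 + 0 = 0)
(B(C(4)) + 31)**2 = (0 + 31)**2 = 31**2 = 961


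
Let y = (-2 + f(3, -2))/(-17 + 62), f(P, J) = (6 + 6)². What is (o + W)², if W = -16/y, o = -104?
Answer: 59969536/5041 ≈ 11896.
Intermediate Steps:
f(P, J) = 144 (f(P, J) = 12² = 144)
y = 142/45 (y = (-2 + 144)/(-17 + 62) = 142/45 ≈ 3.1556)
W = -360/71 (W = -16/142/45 = -16*45/142 = -360/71 ≈ -5.0704)
(o + W)² = (-104 - 360/71)² = (-7744/71)² = 59969536/5041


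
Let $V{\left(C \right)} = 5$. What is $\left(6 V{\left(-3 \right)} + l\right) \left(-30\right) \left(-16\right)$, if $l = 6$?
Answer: $17280$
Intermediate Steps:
$\left(6 V{\left(-3 \right)} + l\right) \left(-30\right) \left(-16\right) = \left(6 \cdot 5 + 6\right) \left(-30\right) \left(-16\right) = \left(30 + 6\right) \left(-30\right) \left(-16\right) = 36 \left(-30\right) \left(-16\right) = \left(-1080\right) \left(-16\right) = 17280$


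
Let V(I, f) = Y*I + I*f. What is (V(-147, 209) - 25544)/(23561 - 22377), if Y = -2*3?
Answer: -55385/1184 ≈ -46.778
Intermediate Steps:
Y = -6 (Y = -2*3 = -6)
V(I, f) = -6*I + I*f
(V(-147, 209) - 25544)/(23561 - 22377) = (-147*(-6 + 209) - 25544)/(23561 - 22377) = (-147*203 - 25544)/1184 = (-29841 - 25544)*(1/1184) = -55385*1/1184 = -55385/1184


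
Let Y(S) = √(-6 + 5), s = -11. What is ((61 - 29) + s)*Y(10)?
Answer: 21*I ≈ 21.0*I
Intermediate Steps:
Y(S) = I (Y(S) = √(-1) = I)
((61 - 29) + s)*Y(10) = ((61 - 29) - 11)*I = (32 - 11)*I = 21*I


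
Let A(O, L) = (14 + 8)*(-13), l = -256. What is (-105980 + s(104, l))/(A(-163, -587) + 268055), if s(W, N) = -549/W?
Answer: -11022469/27847976 ≈ -0.39581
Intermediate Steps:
A(O, L) = -286 (A(O, L) = 22*(-13) = -286)
(-105980 + s(104, l))/(A(-163, -587) + 268055) = (-105980 - 549/104)/(-286 + 268055) = (-105980 - 549*1/104)/267769 = (-105980 - 549/104)*(1/267769) = -11022469/104*1/267769 = -11022469/27847976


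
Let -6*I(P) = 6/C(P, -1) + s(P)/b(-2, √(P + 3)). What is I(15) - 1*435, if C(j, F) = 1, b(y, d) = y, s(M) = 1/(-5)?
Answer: -26161/60 ≈ -436.02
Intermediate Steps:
s(M) = -⅕
I(P) = -61/60 (I(P) = -(6/1 - ⅕/(-2))/6 = -(6*1 - ⅕*(-½))/6 = -(6 + ⅒)/6 = -⅙*61/10 = -61/60)
I(15) - 1*435 = -61/60 - 1*435 = -61/60 - 435 = -26161/60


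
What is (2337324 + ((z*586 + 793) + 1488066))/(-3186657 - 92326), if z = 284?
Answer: -3992607/3278983 ≈ -1.2176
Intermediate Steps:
(2337324 + ((z*586 + 793) + 1488066))/(-3186657 - 92326) = (2337324 + ((284*586 + 793) + 1488066))/(-3186657 - 92326) = (2337324 + ((166424 + 793) + 1488066))/(-3278983) = (2337324 + (167217 + 1488066))*(-1/3278983) = (2337324 + 1655283)*(-1/3278983) = 3992607*(-1/3278983) = -3992607/3278983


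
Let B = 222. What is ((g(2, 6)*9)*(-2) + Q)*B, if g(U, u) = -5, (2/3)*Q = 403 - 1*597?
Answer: -44622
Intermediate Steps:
Q = -291 (Q = 3*(403 - 1*597)/2 = 3*(403 - 597)/2 = (3/2)*(-194) = -291)
((g(2, 6)*9)*(-2) + Q)*B = (-5*9*(-2) - 291)*222 = (-45*(-2) - 291)*222 = (90 - 291)*222 = -201*222 = -44622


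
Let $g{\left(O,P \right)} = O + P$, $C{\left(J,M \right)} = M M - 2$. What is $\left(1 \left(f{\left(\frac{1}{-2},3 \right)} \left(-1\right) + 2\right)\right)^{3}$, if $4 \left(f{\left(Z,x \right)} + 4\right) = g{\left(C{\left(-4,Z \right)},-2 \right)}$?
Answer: $\frac{1367631}{4096} \approx 333.89$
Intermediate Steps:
$C{\left(J,M \right)} = -2 + M^{2}$ ($C{\left(J,M \right)} = M^{2} - 2 = -2 + M^{2}$)
$f{\left(Z,x \right)} = -5 + \frac{Z^{2}}{4}$ ($f{\left(Z,x \right)} = -4 + \frac{\left(-2 + Z^{2}\right) - 2}{4} = -4 + \frac{-4 + Z^{2}}{4} = -4 + \left(-1 + \frac{Z^{2}}{4}\right) = -5 + \frac{Z^{2}}{4}$)
$\left(1 \left(f{\left(\frac{1}{-2},3 \right)} \left(-1\right) + 2\right)\right)^{3} = \left(1 \left(\left(-5 + \frac{\left(\frac{1}{-2}\right)^{2}}{4}\right) \left(-1\right) + 2\right)\right)^{3} = \left(1 \left(\left(-5 + \frac{\left(- \frac{1}{2}\right)^{2}}{4}\right) \left(-1\right) + 2\right)\right)^{3} = \left(1 \left(\left(-5 + \frac{1}{4} \cdot \frac{1}{4}\right) \left(-1\right) + 2\right)\right)^{3} = \left(1 \left(\left(-5 + \frac{1}{16}\right) \left(-1\right) + 2\right)\right)^{3} = \left(1 \left(\left(- \frac{79}{16}\right) \left(-1\right) + 2\right)\right)^{3} = \left(1 \left(\frac{79}{16} + 2\right)\right)^{3} = \left(1 \cdot \frac{111}{16}\right)^{3} = \left(\frac{111}{16}\right)^{3} = \frac{1367631}{4096}$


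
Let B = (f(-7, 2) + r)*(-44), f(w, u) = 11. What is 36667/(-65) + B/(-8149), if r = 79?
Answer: -298541983/529685 ≈ -563.62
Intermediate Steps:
B = -3960 (B = (11 + 79)*(-44) = 90*(-44) = -3960)
36667/(-65) + B/(-8149) = 36667/(-65) - 3960/(-8149) = 36667*(-1/65) - 3960*(-1/8149) = -36667/65 + 3960/8149 = -298541983/529685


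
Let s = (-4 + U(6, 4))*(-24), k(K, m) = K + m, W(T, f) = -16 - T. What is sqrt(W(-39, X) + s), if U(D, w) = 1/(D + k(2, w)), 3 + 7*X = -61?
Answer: 3*sqrt(13) ≈ 10.817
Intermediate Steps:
X = -64/7 (X = -3/7 + (1/7)*(-61) = -3/7 - 61/7 = -64/7 ≈ -9.1429)
U(D, w) = 1/(2 + D + w) (U(D, w) = 1/(D + (2 + w)) = 1/(2 + D + w))
s = 94 (s = (-4 + 1/(2 + 6 + 4))*(-24) = (-4 + 1/12)*(-24) = -47/12*(-24) = 94)
sqrt(W(-39, X) + s) = sqrt((-16 - 1*(-39)) + 94) = sqrt((-16 + 39) + 94) = sqrt(23 + 94) = sqrt(117) = 3*sqrt(13)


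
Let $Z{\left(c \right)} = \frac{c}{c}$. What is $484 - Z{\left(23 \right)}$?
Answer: $483$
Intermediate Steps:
$Z{\left(c \right)} = 1$
$484 - Z{\left(23 \right)} = 484 - 1 = 483$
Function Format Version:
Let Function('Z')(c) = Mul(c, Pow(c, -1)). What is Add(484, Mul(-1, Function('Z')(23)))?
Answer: 483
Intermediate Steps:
Function('Z')(c) = 1
Add(484, Mul(-1, Function('Z')(23))) = Add(484, Mul(-1, 1)) = Add(484, -1) = 483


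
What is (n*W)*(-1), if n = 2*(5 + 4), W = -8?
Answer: 144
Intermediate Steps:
n = 18 (n = 2*9 = 18)
(n*W)*(-1) = (18*(-8))*(-1) = -144*(-1) = 144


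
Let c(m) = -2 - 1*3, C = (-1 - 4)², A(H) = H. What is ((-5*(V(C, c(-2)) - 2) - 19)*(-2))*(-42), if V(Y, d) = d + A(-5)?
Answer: 3444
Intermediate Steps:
C = 25 (C = (-5)² = 25)
c(m) = -5 (c(m) = -2 - 3 = -5)
V(Y, d) = -5 + d (V(Y, d) = d - 5 = -5 + d)
((-5*(V(C, c(-2)) - 2) - 19)*(-2))*(-42) = ((-5*((-5 - 5) - 2) - 19)*(-2))*(-42) = ((-5*(-10 - 2) - 19)*(-2))*(-42) = ((-5*(-12) - 19)*(-2))*(-42) = ((60 - 19)*(-2))*(-42) = (41*(-2))*(-42) = -82*(-42) = 3444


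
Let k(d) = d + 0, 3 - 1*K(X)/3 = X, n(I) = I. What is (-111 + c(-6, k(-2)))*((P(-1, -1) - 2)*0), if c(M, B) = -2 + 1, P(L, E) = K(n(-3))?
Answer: 0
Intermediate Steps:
K(X) = 9 - 3*X
P(L, E) = 18 (P(L, E) = 9 - 3*(-3) = 9 + 9 = 18)
k(d) = d
c(M, B) = -1
(-111 + c(-6, k(-2)))*((P(-1, -1) - 2)*0) = (-111 - 1)*((18 - 2)*0) = -1792*0 = -112*0 = 0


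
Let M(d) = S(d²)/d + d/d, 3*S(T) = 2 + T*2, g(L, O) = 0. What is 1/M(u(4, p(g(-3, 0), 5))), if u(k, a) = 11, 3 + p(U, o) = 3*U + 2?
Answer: 33/277 ≈ 0.11913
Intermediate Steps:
S(T) = ⅔ + 2*T/3 (S(T) = (2 + T*2)/3 = (2 + 2*T)/3 = ⅔ + 2*T/3)
p(U, o) = -1 + 3*U (p(U, o) = -3 + (3*U + 2) = -3 + (2 + 3*U) = -1 + 3*U)
M(d) = 1 + (⅔ + 2*d²/3)/d (M(d) = (⅔ + 2*d²/3)/d + d/d = (⅔ + 2*d²/3)/d + 1 = 1 + (⅔ + 2*d²/3)/d)
1/M(u(4, p(g(-3, 0), 5))) = 1/(1 + (⅔)*11 + (⅔)/11) = 1/(1 + 22/3 + (⅔)*(1/11)) = 1/(1 + 22/3 + 2/33) = 1/(277/33) = 33/277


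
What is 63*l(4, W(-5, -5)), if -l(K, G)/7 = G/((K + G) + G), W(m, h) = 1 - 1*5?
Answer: -441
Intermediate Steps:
W(m, h) = -4 (W(m, h) = 1 - 5 = -4)
l(K, G) = -7*G/(K + 2*G) (l(K, G) = -7*G/((K + G) + G) = -7*G/((G + K) + G) = -7*G/(K + 2*G))
63*l(4, W(-5, -5)) = 63*(-7*(-4)/(4 + 2*(-4))) = 63*(-7*(-4)/(4 - 8)) = 63*(-7*(-4)/(-4)) = 63*(-7*(-4)*(-1/4)) = 63*(-7) = -441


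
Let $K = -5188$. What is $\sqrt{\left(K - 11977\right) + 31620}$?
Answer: $7 \sqrt{295} \approx 120.23$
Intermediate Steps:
$\sqrt{\left(K - 11977\right) + 31620} = \sqrt{\left(-5188 - 11977\right) + 31620} = \sqrt{-17165 + 31620} = \sqrt{14455} = 7 \sqrt{295}$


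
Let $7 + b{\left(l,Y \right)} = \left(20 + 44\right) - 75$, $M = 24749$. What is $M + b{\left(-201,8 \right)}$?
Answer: $24731$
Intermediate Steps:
$b{\left(l,Y \right)} = -18$ ($b{\left(l,Y \right)} = -7 + \left(\left(20 + 44\right) - 75\right) = -7 + \left(64 - 75\right) = -7 - 11 = -18$)
$M + b{\left(-201,8 \right)} = 24749 - 18 = 24731$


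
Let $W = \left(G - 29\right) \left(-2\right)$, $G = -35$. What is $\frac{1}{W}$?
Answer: $\frac{1}{128} \approx 0.0078125$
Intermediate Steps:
$W = 128$ ($W = \left(-35 - 29\right) \left(-2\right) = \left(-64\right) \left(-2\right) = 128$)
$\frac{1}{W} = \frac{1}{128}$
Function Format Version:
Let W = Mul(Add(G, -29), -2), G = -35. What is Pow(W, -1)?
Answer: Rational(1, 128) ≈ 0.0078125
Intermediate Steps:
W = 128 (W = Mul(Add(-35, -29), -2) = Mul(-64, -2) = 128)
Pow(W, -1) = Pow(128, -1) = Rational(1, 128)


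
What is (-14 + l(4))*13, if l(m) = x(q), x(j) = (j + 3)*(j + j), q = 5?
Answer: 858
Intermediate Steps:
x(j) = 2*j*(3 + j) (x(j) = (3 + j)*(2*j) = 2*j*(3 + j))
l(m) = 80 (l(m) = 2*5*(3 + 5) = 2*5*8 = 80)
(-14 + l(4))*13 = (-14 + 80)*13 = 66*13 = 858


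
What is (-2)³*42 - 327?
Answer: -663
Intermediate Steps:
(-2)³*42 - 327 = -8*42 - 327 = -336 - 327 = -663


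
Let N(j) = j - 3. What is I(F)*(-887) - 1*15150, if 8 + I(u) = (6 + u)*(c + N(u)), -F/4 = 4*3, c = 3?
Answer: -1796246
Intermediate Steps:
N(j) = -3 + j
F = -48 (F = -16*3 = -4*12 = -48)
I(u) = -8 + u*(6 + u) (I(u) = -8 + (6 + u)*(3 + (-3 + u)) = -8 + (6 + u)*u = -8 + u*(6 + u))
I(F)*(-887) - 1*15150 = (-8 + (-48)² + 6*(-48))*(-887) - 1*15150 = (-8 + 2304 - 288)*(-887) - 15150 = 2008*(-887) - 15150 = -1781096 - 15150 = -1796246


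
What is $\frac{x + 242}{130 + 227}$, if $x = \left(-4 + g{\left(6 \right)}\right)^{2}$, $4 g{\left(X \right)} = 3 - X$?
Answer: $\frac{83}{112} \approx 0.74107$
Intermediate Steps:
$g{\left(X \right)} = \frac{3}{4} - \frac{X}{4}$ ($g{\left(X \right)} = \frac{3 - X}{4} = \frac{3}{4} - \frac{X}{4}$)
$x = \frac{361}{16}$ ($x = \left(-4 + \left(\frac{3}{4} - \frac{3}{2}\right)\right)^{2} = \left(-4 - \frac{3}{4}\right)^{2} = \left(- \frac{19}{4}\right)^{2} = \frac{361}{16} \approx 22.563$)
$\frac{x + 242}{130 + 227} = \frac{\frac{361}{16} + 242}{130 + 227} = \frac{4233}{16 \cdot 357} = \frac{4233}{16} \cdot \frac{1}{357} = \frac{83}{112}$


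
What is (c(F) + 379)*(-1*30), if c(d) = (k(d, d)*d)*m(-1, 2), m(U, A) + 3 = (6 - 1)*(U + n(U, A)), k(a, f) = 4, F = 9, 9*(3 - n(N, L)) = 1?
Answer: -18330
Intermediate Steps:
n(N, L) = 26/9 (n(N, L) = 3 - 1/9*1 = 3 - 1/9 = 26/9)
m(U, A) = 103/9 + 5*U (m(U, A) = -3 + (6 - 1)*(U + 26/9) = -3 + 5*(26/9 + U) = -3 + (130/9 + 5*U) = 103/9 + 5*U)
c(d) = 232*d/9 (c(d) = (4*d)*(103/9 + 5*(-1)) = (4*d)*(103/9 - 5) = (4*d)*(58/9) = 232*d/9)
(c(F) + 379)*(-1*30) = ((232/9)*9 + 379)*(-1*30) = (232 + 379)*(-30) = 611*(-30) = -18330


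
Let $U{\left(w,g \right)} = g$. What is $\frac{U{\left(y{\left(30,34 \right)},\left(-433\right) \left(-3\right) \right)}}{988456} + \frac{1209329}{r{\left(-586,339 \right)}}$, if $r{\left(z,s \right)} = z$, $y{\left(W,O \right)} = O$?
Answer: $- \frac{597683872405}{289617608} \approx -2063.7$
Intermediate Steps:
$\frac{U{\left(y{\left(30,34 \right)},\left(-433\right) \left(-3\right) \right)}}{988456} + \frac{1209329}{r{\left(-586,339 \right)}} = \frac{\left(-433\right) \left(-3\right)}{988456} + \frac{1209329}{-586} = 1299 \cdot \frac{1}{988456} + 1209329 \left(- \frac{1}{586}\right) = \frac{1299}{988456} - \frac{1209329}{586} = - \frac{597683872405}{289617608}$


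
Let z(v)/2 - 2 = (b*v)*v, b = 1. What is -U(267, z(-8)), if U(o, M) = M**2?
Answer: -17424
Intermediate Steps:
z(v) = 4 + 2*v**2 (z(v) = 4 + 2*((1*v)*v) = 4 + 2*(v*v) = 4 + 2*v**2)
-U(267, z(-8)) = -(4 + 2*(-8)**2)**2 = -(4 + 2*64)**2 = -(4 + 128)**2 = -1*132**2 = -1*17424 = -17424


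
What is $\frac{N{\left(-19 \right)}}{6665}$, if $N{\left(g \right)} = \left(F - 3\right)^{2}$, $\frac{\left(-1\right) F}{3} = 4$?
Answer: $\frac{45}{1333} \approx 0.033758$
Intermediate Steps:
$F = -12$ ($F = \left(-3\right) 4 = -12$)
$N{\left(g \right)} = 225$ ($N{\left(g \right)} = \left(-12 - 3\right)^{2} = \left(-15\right)^{2} = 225$)
$\frac{N{\left(-19 \right)}}{6665} = \frac{225}{6665} = 225 \cdot \frac{1}{6665} = \frac{45}{1333}$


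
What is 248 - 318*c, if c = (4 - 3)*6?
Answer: -1660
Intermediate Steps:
c = 6 (c = 1*6 = 6)
248 - 318*c = 248 - 318*6 = 248 - 1908 = -1660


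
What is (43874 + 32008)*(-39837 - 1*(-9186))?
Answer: -2325859182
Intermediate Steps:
(43874 + 32008)*(-39837 - 1*(-9186)) = 75882*(-39837 + 9186) = 75882*(-30651) = -2325859182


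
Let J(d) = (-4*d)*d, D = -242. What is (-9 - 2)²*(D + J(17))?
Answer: -169158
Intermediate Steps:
J(d) = -4*d²
(-9 - 2)²*(D + J(17)) = (-9 - 2)²*(-242 - 4*17²) = (-11)²*(-242 - 4*289) = 121*(-242 - 1156) = 121*(-1398) = -169158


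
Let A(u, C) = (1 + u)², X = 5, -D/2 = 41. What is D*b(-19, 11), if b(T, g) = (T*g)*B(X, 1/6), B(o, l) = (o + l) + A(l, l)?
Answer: 2013715/18 ≈ 1.1187e+5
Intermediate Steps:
D = -82 (D = -2*41 = -82)
B(o, l) = l + o + (1 + l)² (B(o, l) = (o + l) + (1 + l)² = (l + o) + (1 + l)² = l + o + (1 + l)²)
b(T, g) = 235*T*g/36 (b(T, g) = (T*g)*(1/6 + 5 + (1 + 1/6)²) = (T*g)*(⅙ + 5 + (1 + ⅙)²) = (T*g)*(⅙ + 5 + (7/6)²) = (T*g)*(⅙ + 5 + 49/36) = (T*g)*(235/36) = 235*T*g/36)
D*b(-19, 11) = -9635*(-19)*11/18 = -82*(-49115/36) = 2013715/18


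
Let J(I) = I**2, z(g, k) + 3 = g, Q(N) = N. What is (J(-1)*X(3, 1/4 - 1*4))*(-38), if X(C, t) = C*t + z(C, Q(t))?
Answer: 855/2 ≈ 427.50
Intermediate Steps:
z(g, k) = -3 + g
X(C, t) = -3 + C + C*t (X(C, t) = C*t + (-3 + C) = -3 + C + C*t)
(J(-1)*X(3, 1/4 - 1*4))*(-38) = ((-1)**2*(-3 + 3 + 3*(1/4 - 1*4)))*(-38) = (1*(-3 + 3 + 3*(1/4 - 4)))*(-38) = (1*(-3 + 3 + 3*(-15/4)))*(-38) = (1*(-3 + 3 - 45/4))*(-38) = (1*(-45/4))*(-38) = -45/4*(-38) = 855/2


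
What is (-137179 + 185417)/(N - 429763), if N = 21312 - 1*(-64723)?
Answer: -24119/171864 ≈ -0.14034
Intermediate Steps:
N = 86035 (N = 21312 + 64723 = 86035)
(-137179 + 185417)/(N - 429763) = (-137179 + 185417)/(86035 - 429763) = 48238/(-343728) = 48238*(-1/343728) = -24119/171864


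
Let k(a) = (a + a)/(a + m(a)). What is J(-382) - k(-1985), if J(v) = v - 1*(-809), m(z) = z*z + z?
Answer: 846743/1983 ≈ 427.00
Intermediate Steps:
m(z) = z + z² (m(z) = z² + z = z + z²)
J(v) = 809 + v (J(v) = v + 809 = 809 + v)
k(a) = 2*a/(a + a*(1 + a)) (k(a) = (a + a)/(a + a*(1 + a)) = (2*a)/(a + a*(1 + a)) = 2*a/(a + a*(1 + a)))
J(-382) - k(-1985) = (809 - 382) - 2/(2 - 1985) = 427 - 2/(-1983) = 427 - 2*(-1)/1983 = 427 - 1*(-2/1983) = 427 + 2/1983 = 846743/1983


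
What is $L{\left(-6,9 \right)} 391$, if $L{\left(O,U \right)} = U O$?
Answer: $-21114$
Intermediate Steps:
$L{\left(O,U \right)} = O U$
$L{\left(-6,9 \right)} 391 = \left(-6\right) 9 \cdot 391 = \left(-54\right) 391 = -21114$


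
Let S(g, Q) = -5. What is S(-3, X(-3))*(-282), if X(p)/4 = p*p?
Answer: 1410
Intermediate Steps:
X(p) = 4*p² (X(p) = 4*(p*p) = 4*p²)
S(-3, X(-3))*(-282) = -5*(-282) = 1410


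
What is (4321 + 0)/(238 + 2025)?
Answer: 4321/2263 ≈ 1.9094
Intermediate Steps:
(4321 + 0)/(238 + 2025) = 4321/2263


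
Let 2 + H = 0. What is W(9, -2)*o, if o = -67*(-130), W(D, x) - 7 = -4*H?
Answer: 130650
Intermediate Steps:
H = -2 (H = -2 + 0 = -2)
W(D, x) = 15 (W(D, x) = 7 - 4*(-2) = 7 + 8 = 15)
o = 8710
W(9, -2)*o = 15*8710 = 130650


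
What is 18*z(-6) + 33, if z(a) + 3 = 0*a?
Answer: -21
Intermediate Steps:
z(a) = -3 (z(a) = -3 + 0*a = -3 + 0 = -3)
18*z(-6) + 33 = 18*(-3) + 33 = -54 + 33 = -21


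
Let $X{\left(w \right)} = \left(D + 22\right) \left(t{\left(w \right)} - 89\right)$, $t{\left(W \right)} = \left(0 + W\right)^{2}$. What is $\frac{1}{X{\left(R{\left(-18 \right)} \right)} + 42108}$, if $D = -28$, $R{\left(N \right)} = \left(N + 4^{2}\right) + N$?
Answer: $\frac{1}{40242} \approx 2.485 \cdot 10^{-5}$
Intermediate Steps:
$R{\left(N \right)} = 16 + 2 N$ ($R{\left(N \right)} = \left(N + 16\right) + N = \left(16 + N\right) + N = 16 + 2 N$)
$t{\left(W \right)} = W^{2}$
$X{\left(w \right)} = 534 - 6 w^{2}$ ($X{\left(w \right)} = \left(-28 + 22\right) \left(w^{2} - 89\right) = - 6 \left(-89 + w^{2}\right) = 534 - 6 w^{2}$)
$\frac{1}{X{\left(R{\left(-18 \right)} \right)} + 42108} = \frac{1}{\left(534 - 6 \left(16 + 2 \left(-18\right)\right)^{2}\right) + 42108} = \frac{1}{\left(534 - 6 \left(16 - 36\right)^{2}\right) + 42108} = \frac{1}{\left(534 - 6 \left(-20\right)^{2}\right) + 42108} = \frac{1}{\left(534 - 2400\right) + 42108} = \frac{1}{-1866 + 42108} = \frac{1}{40242}$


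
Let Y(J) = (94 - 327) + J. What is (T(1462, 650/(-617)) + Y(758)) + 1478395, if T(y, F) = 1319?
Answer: 1480239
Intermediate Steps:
Y(J) = -233 + J
(T(1462, 650/(-617)) + Y(758)) + 1478395 = (1319 + (-233 + 758)) + 1478395 = (1319 + 525) + 1478395 = 1844 + 1478395 = 1480239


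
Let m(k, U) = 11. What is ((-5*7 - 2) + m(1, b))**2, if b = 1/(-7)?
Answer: 676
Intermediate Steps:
b = -1/7 ≈ -0.14286
((-5*7 - 2) + m(1, b))**2 = ((-5*7 - 2) + 11)**2 = ((-35 - 2) + 11)**2 = (-37 + 11)**2 = (-26)**2 = 676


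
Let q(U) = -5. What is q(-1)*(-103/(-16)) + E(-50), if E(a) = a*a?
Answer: 39485/16 ≈ 2467.8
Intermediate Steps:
E(a) = a**2
q(-1)*(-103/(-16)) + E(-50) = -(-515)/(-16) + (-50)**2 = -(-515)*(-1)/16 + 2500 = -5*103/16 + 2500 = -515/16 + 2500 = 39485/16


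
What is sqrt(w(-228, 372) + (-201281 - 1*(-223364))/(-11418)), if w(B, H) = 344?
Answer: sqrt(4955042818)/3806 ≈ 18.495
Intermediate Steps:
sqrt(w(-228, 372) + (-201281 - 1*(-223364))/(-11418)) = sqrt(344 + (-201281 - 1*(-223364))/(-11418)) = sqrt(344 + (-201281 + 223364)*(-1/11418)) = sqrt(344 + 22083*(-1/11418)) = sqrt(344 - 7361/3806) = sqrt(1301903/3806) = sqrt(4955042818)/3806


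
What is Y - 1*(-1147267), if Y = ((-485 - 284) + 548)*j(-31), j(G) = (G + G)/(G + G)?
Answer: 1147046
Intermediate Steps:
j(G) = 1 (j(G) = (2*G)/((2*G)) = (2*G)*(1/(2*G)) = 1)
Y = -221 (Y = ((-485 - 284) + 548)*1 = (-769 + 548)*1 = -221*1 = -221)
Y - 1*(-1147267) = -221 - 1*(-1147267) = -221 + 1147267 = 1147046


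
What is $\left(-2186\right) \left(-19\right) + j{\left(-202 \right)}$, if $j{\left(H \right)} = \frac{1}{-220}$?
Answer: $\frac{9137479}{220} \approx 41534.0$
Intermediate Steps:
$j{\left(H \right)} = - \frac{1}{220}$
$\left(-2186\right) \left(-19\right) + j{\left(-202 \right)} = \left(-2186\right) \left(-19\right) - \frac{1}{220} = 41534 - \frac{1}{220} = \frac{9137479}{220}$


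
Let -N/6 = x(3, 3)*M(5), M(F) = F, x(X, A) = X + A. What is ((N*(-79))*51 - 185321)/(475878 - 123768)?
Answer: 539899/352110 ≈ 1.5333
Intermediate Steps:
x(X, A) = A + X
N = -180 (N = -6*(3 + 3)*5 = -36*5 = -6*30 = -180)
((N*(-79))*51 - 185321)/(475878 - 123768) = (-180*(-79)*51 - 185321)/(475878 - 123768) = (14220*51 - 185321)/352110 = (725220 - 185321)*(1/352110) = 539899*(1/352110) = 539899/352110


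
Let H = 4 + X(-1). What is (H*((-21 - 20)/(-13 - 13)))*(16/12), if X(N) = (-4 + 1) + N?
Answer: 0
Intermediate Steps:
X(N) = -3 + N
H = 0 (H = 4 + (-3 - 1) = 4 - 4 = 0)
(H*((-21 - 20)/(-13 - 13)))*(16/12) = (0*((-21 - 20)/(-13 - 13)))*(16/12) = (0*(-41/(-26)))*(16*(1/12)) = (0*(-41*(-1/26)))*(4/3) = (0*(41/26))*(4/3) = 0*(4/3) = 0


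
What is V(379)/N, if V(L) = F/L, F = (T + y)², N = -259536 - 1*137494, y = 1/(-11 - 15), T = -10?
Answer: -68121/101720674120 ≈ -6.6969e-7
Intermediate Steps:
y = -1/26 (y = 1/(-26) = -1/26 ≈ -0.038462)
N = -397030 (N = -259536 - 137494 = -397030)
F = 68121/676 (F = (-10 - 1/26)² = (-261/26)² = 68121/676 ≈ 100.77)
V(L) = 68121/(676*L)
V(379)/N = ((68121/676)/379)/(-397030) = ((68121/676)*(1/379))*(-1/397030) = (68121/256204)*(-1/397030) = -68121/101720674120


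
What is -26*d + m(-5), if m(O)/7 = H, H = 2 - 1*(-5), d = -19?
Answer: 543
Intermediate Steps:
H = 7 (H = 2 + 5 = 7)
m(O) = 49 (m(O) = 7*7 = 49)
-26*d + m(-5) = -26*(-19) + 49 = 494 + 49 = 543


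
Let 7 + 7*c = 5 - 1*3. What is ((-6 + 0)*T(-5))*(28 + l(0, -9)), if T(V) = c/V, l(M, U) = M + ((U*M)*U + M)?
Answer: -24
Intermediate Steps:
c = -5/7 (c = -1 + (5 - 1*3)/7 = -1 + (5 - 3)/7 = -1 + (1/7)*2 = -1 + 2/7 = -5/7 ≈ -0.71429)
l(M, U) = 2*M + M*U**2 (l(M, U) = M + ((M*U)*U + M) = M + (M*U**2 + M) = M + (M + M*U**2) = 2*M + M*U**2)
T(V) = -5/(7*V)
((-6 + 0)*T(-5))*(28 + l(0, -9)) = ((-6 + 0)*(-5/7/(-5)))*(28 + 0*(2 + (-9)**2)) = (-(-30)*(-1)/(7*5))*(28 + 0*(2 + 81)) = (-6*1/7)*(28 + 0*83) = -6*(28 + 0)/7 = -6/7*28 = -24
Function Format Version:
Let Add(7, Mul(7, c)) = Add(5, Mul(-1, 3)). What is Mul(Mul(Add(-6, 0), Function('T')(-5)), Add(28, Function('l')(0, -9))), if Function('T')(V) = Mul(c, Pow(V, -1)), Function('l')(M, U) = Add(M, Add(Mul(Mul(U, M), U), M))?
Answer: -24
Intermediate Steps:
c = Rational(-5, 7) (c = Add(-1, Mul(Rational(1, 7), Add(5, Mul(-1, 3)))) = Add(-1, Mul(Rational(1, 7), Add(5, -3))) = Add(-1, Mul(Rational(1, 7), 2)) = Add(-1, Rational(2, 7)) = Rational(-5, 7) ≈ -0.71429)
Function('l')(M, U) = Add(Mul(2, M), Mul(M, Pow(U, 2))) (Function('l')(M, U) = Add(M, Add(Mul(Mul(M, U), U), M)) = Add(M, Add(Mul(M, Pow(U, 2)), M)) = Add(M, Add(M, Mul(M, Pow(U, 2)))) = Add(Mul(2, M), Mul(M, Pow(U, 2))))
Function('T')(V) = Mul(Rational(-5, 7), Pow(V, -1))
Mul(Mul(Add(-6, 0), Function('T')(-5)), Add(28, Function('l')(0, -9))) = Mul(Mul(Add(-6, 0), Mul(Rational(-5, 7), Pow(-5, -1))), Add(28, Mul(0, Add(2, Pow(-9, 2))))) = Mul(Mul(-6, Mul(Rational(-5, 7), Rational(-1, 5))), Add(28, Mul(0, Add(2, 81)))) = Mul(Mul(-6, Rational(1, 7)), Add(28, Mul(0, 83))) = Mul(Rational(-6, 7), Add(28, 0)) = Mul(Rational(-6, 7), 28) = -24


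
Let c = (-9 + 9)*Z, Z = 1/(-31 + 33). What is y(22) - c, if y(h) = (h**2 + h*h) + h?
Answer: 990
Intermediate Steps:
Z = 1/2 ≈ 0.50000
y(h) = h + 2*h**2 (y(h) = (h**2 + h**2) + h = 2*h**2 + h = h + 2*h**2)
c = 0 (c = (-9 + 9)*(1/2) = 0*(1/2) = 0)
y(22) - c = 22*(1 + 2*22) - 1*0 = 22*(1 + 44) + 0 = 22*45 + 0 = 990 + 0 = 990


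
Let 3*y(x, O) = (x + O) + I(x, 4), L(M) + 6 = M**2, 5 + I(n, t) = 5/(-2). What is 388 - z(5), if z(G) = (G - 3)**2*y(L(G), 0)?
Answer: 1118/3 ≈ 372.67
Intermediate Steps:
I(n, t) = -15/2 (I(n, t) = -5 + 5/(-2) = -5 + 5*(-1/2) = -5 - 5/2 = -15/2)
L(M) = -6 + M**2
y(x, O) = -5/2 + O/3 + x/3 (y(x, O) = ((x + O) - 15/2)/3 = ((O + x) - 15/2)/3 = (-15/2 + O + x)/3 = -5/2 + O/3 + x/3)
z(G) = (-3 + G)**2*(-9/2 + G**2/3) (z(G) = (G - 3)**2*(-5/2 + (1/3)*0 + (-6 + G**2)/3) = (-3 + G)**2*(-5/2 + 0 + (-2 + G**2/3)) = (-3 + G)**2*(-9/2 + G**2/3))
388 - z(5) = 388 - (-3 + 5)**2*(-27 + 2*5**2)/6 = 388 - 2**2*(-27 + 2*25)/6 = 388 - 4*(-27 + 50)/6 = 388 - 4*23/6 = 388 - 1*46/3 = 388 - 46/3 = 1118/3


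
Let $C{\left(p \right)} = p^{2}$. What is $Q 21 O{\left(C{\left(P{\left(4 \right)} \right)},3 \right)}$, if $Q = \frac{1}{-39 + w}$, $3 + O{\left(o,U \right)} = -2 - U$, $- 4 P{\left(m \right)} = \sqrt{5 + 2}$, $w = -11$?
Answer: $\frac{84}{25} \approx 3.36$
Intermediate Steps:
$P{\left(m \right)} = - \frac{\sqrt{7}}{4}$ ($P{\left(m \right)} = - \frac{\sqrt{5 + 2}}{4} = - \frac{\sqrt{7}}{4}$)
$O{\left(o,U \right)} = -5 - U$ ($O{\left(o,U \right)} = -3 - \left(2 + U\right) = -5 - U$)
$Q = - \frac{1}{50}$ ($Q = \frac{1}{-39 - 11} = \frac{1}{-50} = - \frac{1}{50} \approx -0.02$)
$Q 21 O{\left(C{\left(P{\left(4 \right)} \right)},3 \right)} = \left(- \frac{1}{50}\right) 21 \left(-5 - 3\right) = - \frac{21 \left(-5 - 3\right)}{50} = \left(- \frac{21}{50}\right) \left(-8\right) = \frac{84}{25}$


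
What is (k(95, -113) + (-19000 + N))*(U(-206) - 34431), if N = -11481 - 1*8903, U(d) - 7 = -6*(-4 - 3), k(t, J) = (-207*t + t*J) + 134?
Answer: 2394706300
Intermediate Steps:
k(t, J) = 134 - 207*t + J*t (k(t, J) = (-207*t + J*t) + 134 = 134 - 207*t + J*t)
U(d) = 49 (U(d) = 7 - 6*(-4 - 3) = 7 - 6*(-7) = 7 + 42 = 49)
N = -20384 (N = -11481 - 8903 = -20384)
(k(95, -113) + (-19000 + N))*(U(-206) - 34431) = ((134 - 207*95 - 113*95) + (-19000 - 20384))*(49 - 34431) = ((134 - 19665 - 10735) - 39384)*(-34382) = (-30266 - 39384)*(-34382) = -69650*(-34382) = 2394706300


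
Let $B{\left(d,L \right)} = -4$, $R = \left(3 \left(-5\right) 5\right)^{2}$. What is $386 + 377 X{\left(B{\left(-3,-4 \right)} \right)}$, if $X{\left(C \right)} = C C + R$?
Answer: $2127043$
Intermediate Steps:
$R = 5625$ ($R = \left(\left(-15\right) 5\right)^{2} = \left(-75\right)^{2} = 5625$)
$X{\left(C \right)} = 5625 + C^{2}$ ($X{\left(C \right)} = C C + 5625 = C^{2} + 5625 = 5625 + C^{2}$)
$386 + 377 X{\left(B{\left(-3,-4 \right)} \right)} = 386 + 377 \left(5625 + \left(-4\right)^{2}\right) = 386 + 377 \left(5625 + 16\right) = 386 + 377 \cdot 5641 = 386 + 2126657 = 2127043$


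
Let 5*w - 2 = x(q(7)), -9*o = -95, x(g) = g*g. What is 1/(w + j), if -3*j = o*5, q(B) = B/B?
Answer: -135/2294 ≈ -0.058849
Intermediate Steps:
q(B) = 1
x(g) = g**2
o = 95/9 (o = -1/9*(-95) = 95/9 ≈ 10.556)
j = -475/27 (j = -95*5/27 = -1/3*475/9 = -475/27 ≈ -17.593)
w = 3/5 (w = 2/5 + (1/5)*1**2 = 2/5 + (1/5)*1 = 2/5 + 1/5 = 3/5 ≈ 0.60000)
1/(w + j) = 1/(3/5 - 475/27) = 1/(-2294/135) = -135/2294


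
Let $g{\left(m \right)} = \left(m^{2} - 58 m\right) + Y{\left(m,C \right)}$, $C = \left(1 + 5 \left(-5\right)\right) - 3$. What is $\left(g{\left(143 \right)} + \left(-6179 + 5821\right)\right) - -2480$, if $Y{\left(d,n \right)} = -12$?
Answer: $14265$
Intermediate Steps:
$C = -27$ ($C = \left(1 - 25\right) - 3 = -24 - 3 = -27$)
$g{\left(m \right)} = -12 + m^{2} - 58 m$ ($g{\left(m \right)} = \left(m^{2} - 58 m\right) - 12 = -12 + m^{2} - 58 m$)
$\left(g{\left(143 \right)} + \left(-6179 + 5821\right)\right) - -2480 = \left(\left(-12 + 143^{2} - 8294\right) + \left(-6179 + 5821\right)\right) - -2480 = \left(\left(-12 + 20449 - 8294\right) - 358\right) + \left(-625 + 3105\right) = \left(12143 - 358\right) + 2480 = 11785 + 2480 = 14265$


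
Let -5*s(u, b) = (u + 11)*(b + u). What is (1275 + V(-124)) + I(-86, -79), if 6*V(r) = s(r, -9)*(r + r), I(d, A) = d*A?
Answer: 1984631/15 ≈ 1.3231e+5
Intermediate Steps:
I(d, A) = A*d
s(u, b) = -(11 + u)*(b + u)/5 (s(u, b) = -(u + 11)*(b + u)/5 = -(11 + u)*(b + u)/5)
V(r) = r*(99/5 - 2*r/5 - r²/5)/3 (V(r) = ((-11/5*(-9) - 11*r/5 - r²/5 - ⅕*(-9)*r)*(r + r))/6 = ((99/5 - 11*r/5 - r²/5 + 9*r/5)*(2*r))/6 = ((99/5 - 2*r/5 - r²/5)*(2*r))/6 = (2*r*(99/5 - 2*r/5 - r²/5))/6 = r*(99/5 - 2*r/5 - r²/5)/3)
(1275 + V(-124)) + I(-86, -79) = (1275 + (1/15)*(-124)*(99 - 1*(-124)² - 2*(-124))) - 79*(-86) = (1275 + (1/15)*(-124)*(99 - 1*15376 + 248)) + 6794 = (1275 + (1/15)*(-124)*(99 - 15376 + 248)) + 6794 = (1275 + (1/15)*(-124)*(-15029)) + 6794 = (1275 + 1863596/15) + 6794 = 1882721/15 + 6794 = 1984631/15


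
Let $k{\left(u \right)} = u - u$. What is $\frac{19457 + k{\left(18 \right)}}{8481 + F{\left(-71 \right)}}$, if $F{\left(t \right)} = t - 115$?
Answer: $\frac{19457}{8295} \approx 2.3456$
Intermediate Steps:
$F{\left(t \right)} = -115 + t$
$k{\left(u \right)} = 0$
$\frac{19457 + k{\left(18 \right)}}{8481 + F{\left(-71 \right)}} = \frac{19457 + 0}{8481 - 186} = \frac{19457}{8481 - 186} = \frac{19457}{8295}$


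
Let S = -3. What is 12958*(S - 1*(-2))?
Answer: -12958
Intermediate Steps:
12958*(S - 1*(-2)) = 12958*(-3 - 1*(-2)) = 12958*(-3 + 2) = 12958*(-1) = -12958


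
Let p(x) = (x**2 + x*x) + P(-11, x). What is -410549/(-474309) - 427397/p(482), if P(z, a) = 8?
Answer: -11954187529/220390522704 ≈ -0.054241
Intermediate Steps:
p(x) = 8 + 2*x**2 (p(x) = (x**2 + x*x) + 8 = (x**2 + x**2) + 8 = 2*x**2 + 8 = 8 + 2*x**2)
-410549/(-474309) - 427397/p(482) = -410549/(-474309) - 427397/(8 + 2*482**2) = -410549*(-1/474309) - 427397/(8 + 2*232324) = 410549/474309 - 427397/(8 + 464648) = 410549/474309 - 427397/464656 = -11954187529/220390522704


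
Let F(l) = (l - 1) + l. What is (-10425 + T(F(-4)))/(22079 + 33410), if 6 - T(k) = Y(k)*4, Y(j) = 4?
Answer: -10435/55489 ≈ -0.18806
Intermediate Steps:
F(l) = -1 + 2*l (F(l) = (-1 + l) + l = -1 + 2*l)
T(k) = -10 (T(k) = 6 - 4*4 = 6 - 1*16 = 6 - 16 = -10)
(-10425 + T(F(-4)))/(22079 + 33410) = (-10425 - 10)/(22079 + 33410) = -10435/55489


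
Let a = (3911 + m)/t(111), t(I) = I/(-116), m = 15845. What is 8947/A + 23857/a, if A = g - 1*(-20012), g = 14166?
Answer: -1521823489/1702730128 ≈ -0.89375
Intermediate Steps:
t(I) = -I/116 (t(I) = I*(-1/116) = -I/116)
A = 34178 (A = 14166 - 1*(-20012) = 14166 + 20012 = 34178)
a = -2291696/111 (a = (3911 + 15845)/((-1/116*111)) = 19756/(-111/116) = 19756*(-116/111) = -2291696/111 ≈ -20646.)
8947/A + 23857/a = 8947/34178 + 23857/(-2291696/111) = 8947*(1/34178) + 23857*(-111/2291696) = 389/1486 - 2648127/2291696 = -1521823489/1702730128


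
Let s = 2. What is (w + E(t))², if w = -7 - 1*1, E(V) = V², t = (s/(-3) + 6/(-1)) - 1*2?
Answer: 364816/81 ≈ 4503.9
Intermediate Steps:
t = -26/3 (t = (2/(-3) + 6/(-1)) - 1*2 = (2*(-⅓) + 6*(-1)) - 2 = (-⅔ - 6) - 2 = -20/3 - 2 = -26/3 ≈ -8.6667)
w = -8 (w = -7 - 1 = -8)
(w + E(t))² = (-8 + (-26/3)²)² = (-8 + 676/9)² = (604/9)² = 364816/81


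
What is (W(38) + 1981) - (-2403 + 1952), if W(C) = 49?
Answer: 2481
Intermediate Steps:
(W(38) + 1981) - (-2403 + 1952) = (49 + 1981) - (-2403 + 1952) = 2030 - 1*(-451) = 2030 + 451 = 2481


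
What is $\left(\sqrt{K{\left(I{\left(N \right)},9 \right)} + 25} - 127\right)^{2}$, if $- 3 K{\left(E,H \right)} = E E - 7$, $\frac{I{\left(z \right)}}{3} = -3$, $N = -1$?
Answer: $\frac{\left(381 - \sqrt{3}\right)^{2}}{9} \approx 15983.0$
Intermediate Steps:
$I{\left(z \right)} = -9$ ($I{\left(z \right)} = 3 \left(-3\right) = -9$)
$K{\left(E,H \right)} = \frac{7}{3} - \frac{E^{2}}{3}$ ($K{\left(E,H \right)} = - \frac{E E - 7}{3} = - \frac{E^{2} - 7}{3} = - \frac{-7 + E^{2}}{3} = \frac{7}{3} - \frac{E^{2}}{3}$)
$\left(\sqrt{K{\left(I{\left(N \right)},9 \right)} + 25} - 127\right)^{2} = \left(\sqrt{\left(\frac{7}{3} - \frac{\left(-9\right)^{2}}{3}\right) + 25} - 127\right)^{2} = \left(\sqrt{\left(\frac{7}{3} - 27\right) + 25} - 127\right)^{2} = \left(\sqrt{- \frac{74}{3} + 25} - 127\right)^{2} = \left(\sqrt{\frac{1}{3}} - 127\right)^{2} = \left(\frac{\sqrt{3}}{3} - 127\right)^{2} = \left(-127 + \frac{\sqrt{3}}{3}\right)^{2}$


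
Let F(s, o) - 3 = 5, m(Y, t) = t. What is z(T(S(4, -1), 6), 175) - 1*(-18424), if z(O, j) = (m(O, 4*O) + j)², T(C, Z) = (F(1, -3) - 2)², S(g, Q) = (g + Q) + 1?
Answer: 120185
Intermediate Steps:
S(g, Q) = 1 + Q + g (S(g, Q) = (Q + g) + 1 = 1 + Q + g)
F(s, o) = 8 (F(s, o) = 3 + 5 = 8)
T(C, Z) = 36 (T(C, Z) = (8 - 2)² = 6² = 36)
z(O, j) = (j + 4*O)² (z(O, j) = (4*O + j)² = (j + 4*O)²)
z(T(S(4, -1), 6), 175) - 1*(-18424) = (175 + 4*36)² - 1*(-18424) = (175 + 144)² + 18424 = 319² + 18424 = 101761 + 18424 = 120185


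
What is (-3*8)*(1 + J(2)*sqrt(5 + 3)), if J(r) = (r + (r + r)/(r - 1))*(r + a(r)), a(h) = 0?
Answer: -24 - 576*sqrt(2) ≈ -838.59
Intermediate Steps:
J(r) = r*(r + 2*r/(-1 + r)) (J(r) = (r + (r + r)/(r - 1))*(r + 0) = (r + (2*r)/(-1 + r))*r = (r + 2*r/(-1 + r))*r = r*(r + 2*r/(-1 + r)))
(-3*8)*(1 + J(2)*sqrt(5 + 3)) = (-3*8)*(1 + (2**2*(1 + 2)/(-1 + 2))*sqrt(5 + 3)) = -24*(1 + (4*3/1)*sqrt(8)) = -24*(1 + (4*1*3)*(2*sqrt(2))) = -24*(1 + 12*(2*sqrt(2))) = -24*(1 + 24*sqrt(2)) = -24 - 576*sqrt(2)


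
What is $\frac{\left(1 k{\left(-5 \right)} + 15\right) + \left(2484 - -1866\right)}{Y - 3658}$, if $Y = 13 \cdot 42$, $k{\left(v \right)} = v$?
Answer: $- \frac{545}{389} \approx -1.401$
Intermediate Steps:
$Y = 546$
$\frac{\left(1 k{\left(-5 \right)} + 15\right) + \left(2484 - -1866\right)}{Y - 3658} = \frac{\left(1 \left(-5\right) + 15\right) + \left(2484 - -1866\right)}{546 - 3658} = \frac{\left(-5 + 15\right) + \left(2484 + 1866\right)}{-3112} = \left(10 + 4350\right) \left(- \frac{1}{3112}\right) = 4360 \left(- \frac{1}{3112}\right) = - \frac{545}{389}$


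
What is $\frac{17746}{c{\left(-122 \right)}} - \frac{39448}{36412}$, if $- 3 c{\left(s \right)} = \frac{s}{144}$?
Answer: $\frac{34892435426}{555283} \approx 62837.0$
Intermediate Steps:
$c{\left(s \right)} = - \frac{s}{432}$ ($c{\left(s \right)} = - \frac{s \frac{1}{144}}{3} = - \frac{\frac{1}{144} s}{3} = - \frac{s}{432}$)
$\frac{17746}{c{\left(-122 \right)}} - \frac{39448}{36412} = \frac{17746}{\left(- \frac{1}{432}\right) \left(-122\right)} - \frac{39448}{36412} = \frac{17746}{\frac{61}{216}} - \frac{9862}{9103} = 17746 \cdot \frac{216}{61} - \frac{9862}{9103} = \frac{3833136}{61} - \frac{9862}{9103} = \frac{34892435426}{555283}$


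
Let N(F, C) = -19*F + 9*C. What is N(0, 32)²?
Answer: 82944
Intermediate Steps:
N(0, 32)² = (-19*0 + 9*32)² = (0 + 288)² = 288² = 82944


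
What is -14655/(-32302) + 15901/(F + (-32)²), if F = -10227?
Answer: -378764137/297275306 ≈ -1.2741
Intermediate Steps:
-14655/(-32302) + 15901/(F + (-32)²) = -14655/(-32302) + 15901/(-10227 + (-32)²) = -14655*(-1/32302) + 15901/(-10227 + 1024) = 14655/32302 + 15901/(-9203) = 14655/32302 + 15901*(-1/9203) = 14655/32302 - 15901/9203 = -378764137/297275306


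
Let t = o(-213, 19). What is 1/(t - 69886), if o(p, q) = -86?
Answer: -1/69972 ≈ -1.4291e-5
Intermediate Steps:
t = -86
1/(t - 69886) = 1/(-86 - 69886) = 1/(-69972) = -1/69972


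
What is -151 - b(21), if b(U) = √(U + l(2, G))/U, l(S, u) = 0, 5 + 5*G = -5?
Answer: -151 - √21/21 ≈ -151.22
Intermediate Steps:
G = -2 (G = -1 + (⅕)*(-5) = -1 - 1 = -2)
b(U) = U^(-½) (b(U) = √(U + 0)/U = √U/U = U^(-½))
-151 - b(21) = -151 - 1/√21 = -151 - √21/21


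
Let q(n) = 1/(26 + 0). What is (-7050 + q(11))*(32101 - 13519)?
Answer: -1703031009/13 ≈ -1.3100e+8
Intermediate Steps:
q(n) = 1/26
(-7050 + q(11))*(32101 - 13519) = (-7050 + 1/26)*(32101 - 13519) = -183299/26*18582 = -1703031009/13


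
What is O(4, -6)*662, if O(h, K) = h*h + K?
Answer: 6620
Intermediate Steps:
O(h, K) = K + h² (O(h, K) = h² + K = K + h²)
O(4, -6)*662 = (-6 + 4²)*662 = (-6 + 16)*662 = 10*662 = 6620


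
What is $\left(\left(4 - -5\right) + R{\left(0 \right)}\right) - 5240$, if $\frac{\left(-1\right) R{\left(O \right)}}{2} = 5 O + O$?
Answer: $-5231$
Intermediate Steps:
$R{\left(O \right)} = - 12 O$ ($R{\left(O \right)} = - 2 \left(5 O + O\right) = - 2 \cdot 6 O = - 12 O$)
$\left(\left(4 - -5\right) + R{\left(0 \right)}\right) - 5240 = \left(\left(4 - -5\right) - 0\right) - 5240 = \left(\left(4 + 5\right) + 0\right) - 5240 = \left(9 + 0\right) - 5240 = 9 - 5240 = -5231$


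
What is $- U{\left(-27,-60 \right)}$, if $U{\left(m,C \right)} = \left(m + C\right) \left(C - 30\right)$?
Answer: $-7830$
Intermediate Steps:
$U{\left(m,C \right)} = \left(-30 + C\right) \left(C + m\right)$ ($U{\left(m,C \right)} = \left(C + m\right) \left(-30 + C\right) = \left(-30 + C\right) \left(C + m\right)$)
$- U{\left(-27,-60 \right)} = - (\left(-60\right)^{2} - -1800 - -810 - -1620) = - (3600 + 1800 + 810 + 1620) = \left(-1\right) 7830 = -7830$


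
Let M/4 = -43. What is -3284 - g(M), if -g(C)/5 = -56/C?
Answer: -141142/43 ≈ -3282.4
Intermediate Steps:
M = -172 (M = 4*(-43) = -172)
g(C) = 280/C (g(C) = -(-280)/C = 280/C)
-3284 - g(M) = -3284 - 280/(-172) = -3284 - 280*(-1)/172 = -3284 - 1*(-70/43) = -3284 + 70/43 = -141142/43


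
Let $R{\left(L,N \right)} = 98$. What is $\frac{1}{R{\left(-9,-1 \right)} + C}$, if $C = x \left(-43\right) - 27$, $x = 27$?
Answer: $- \frac{1}{1090} \approx -0.00091743$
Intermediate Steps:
$C = -1188$ ($C = 27 \left(-43\right) - 27 = -1161 - 27 = -1188$)
$\frac{1}{R{\left(-9,-1 \right)} + C} = \frac{1}{98 - 1188} = \frac{1}{-1090} = - \frac{1}{1090}$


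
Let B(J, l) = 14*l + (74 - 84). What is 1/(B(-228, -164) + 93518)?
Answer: 1/91212 ≈ 1.0963e-5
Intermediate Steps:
B(J, l) = -10 + 14*l (B(J, l) = 14*l - 10 = -10 + 14*l)
1/(B(-228, -164) + 93518) = 1/((-10 + 14*(-164)) + 93518) = 1/((-10 - 2296) + 93518) = 1/(-2306 + 93518) = 1/91212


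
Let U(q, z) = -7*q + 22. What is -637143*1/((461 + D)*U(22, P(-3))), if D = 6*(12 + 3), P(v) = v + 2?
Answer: 212381/24244 ≈ 8.7601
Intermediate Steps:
P(v) = 2 + v
U(q, z) = 22 - 7*q
D = 90 (D = 6*15 = 90)
-637143*1/((461 + D)*U(22, P(-3))) = -637143*1/((22 - 7*22)*(461 + 90)) = -637143*1/(551*(22 - 154)) = -637143/(551*(-132)) = -637143/(-72732) = -637143*(-1/72732) = 212381/24244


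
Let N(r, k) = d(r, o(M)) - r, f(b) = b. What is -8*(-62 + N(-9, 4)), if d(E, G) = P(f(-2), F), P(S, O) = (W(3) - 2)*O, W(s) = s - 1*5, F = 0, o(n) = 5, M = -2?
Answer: 424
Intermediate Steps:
W(s) = -5 + s (W(s) = s - 5 = -5 + s)
P(S, O) = -4*O (P(S, O) = ((-5 + 3) - 2)*O = (-2 - 2)*O = -4*O)
d(E, G) = 0 (d(E, G) = -4*0 = 0)
N(r, k) = -r (N(r, k) = 0 - r = -r)
-8*(-62 + N(-9, 4)) = -8*(-62 - 1*(-9)) = -8*(-62 + 9) = -8*(-53) = 424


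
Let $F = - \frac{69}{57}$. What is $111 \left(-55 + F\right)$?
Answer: $- \frac{118548}{19} \approx -6239.4$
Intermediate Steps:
$F = - \frac{23}{19}$ ($F = \left(-69\right) \frac{1}{57} = - \frac{23}{19} \approx -1.2105$)
$111 \left(-55 + F\right) = 111 \left(-55 - \frac{23}{19}\right) = 111 \left(- \frac{1068}{19}\right) = - \frac{118548}{19}$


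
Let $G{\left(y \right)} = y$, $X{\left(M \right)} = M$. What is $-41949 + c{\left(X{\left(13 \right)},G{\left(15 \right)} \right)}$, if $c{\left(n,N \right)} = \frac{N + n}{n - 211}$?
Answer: $- \frac{4152965}{99} \approx -41949.0$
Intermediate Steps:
$c{\left(n,N \right)} = \frac{N + n}{-211 + n}$
$-41949 + c{\left(X{\left(13 \right)},G{\left(15 \right)} \right)} = -41949 + \frac{15 + 13}{-211 + 13} = -41949 + \frac{1}{-198} \cdot 28 = -41949 - \frac{14}{99} = - \frac{4152965}{99}$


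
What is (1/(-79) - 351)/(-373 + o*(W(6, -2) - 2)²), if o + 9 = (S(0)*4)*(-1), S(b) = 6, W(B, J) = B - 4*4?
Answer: 5546/80975 ≈ 0.068490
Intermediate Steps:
W(B, J) = -16 + B (W(B, J) = B - 16 = -16 + B)
o = -33 (o = -9 + (6*4)*(-1) = -9 + 24*(-1) = -9 - 24 = -33)
(1/(-79) - 351)/(-373 + o*(W(6, -2) - 2)²) = (1/(-79) - 351)/(-373 - 33*((-16 + 6) - 2)²) = (-1/79 - 351)/(-373 - 33*(-10 - 2)²) = -27730/(79*(-373 - 33*(-12)²)) = -27730/(79*(-373 - 33*144)) = -27730/(79*(-373 - 4752)) = -27730/79/(-5125) = -27730/79*(-1/5125) = 5546/80975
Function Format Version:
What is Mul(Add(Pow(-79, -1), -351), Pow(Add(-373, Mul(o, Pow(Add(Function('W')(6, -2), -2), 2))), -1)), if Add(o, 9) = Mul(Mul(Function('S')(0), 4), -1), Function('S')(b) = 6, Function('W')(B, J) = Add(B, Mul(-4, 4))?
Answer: Rational(5546, 80975) ≈ 0.068490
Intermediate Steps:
Function('W')(B, J) = Add(-16, B) (Function('W')(B, J) = Add(B, -16) = Add(-16, B))
o = -33 (o = Add(-9, Mul(Mul(6, 4), -1)) = Add(-9, Mul(24, -1)) = Add(-9, -24) = -33)
Mul(Add(Pow(-79, -1), -351), Pow(Add(-373, Mul(o, Pow(Add(Function('W')(6, -2), -2), 2))), -1)) = Mul(Add(Pow(-79, -1), -351), Pow(Add(-373, Mul(-33, Pow(Add(Add(-16, 6), -2), 2))), -1)) = Mul(Add(Rational(-1, 79), -351), Pow(Add(-373, Mul(-33, Pow(Add(-10, -2), 2))), -1)) = Mul(Rational(-27730, 79), Pow(Add(-373, Mul(-33, Pow(-12, 2))), -1)) = Mul(Rational(-27730, 79), Pow(Add(-373, Mul(-33, 144)), -1)) = Mul(Rational(-27730, 79), Pow(Add(-373, -4752), -1)) = Mul(Rational(-27730, 79), Pow(-5125, -1)) = Mul(Rational(-27730, 79), Rational(-1, 5125)) = Rational(5546, 80975)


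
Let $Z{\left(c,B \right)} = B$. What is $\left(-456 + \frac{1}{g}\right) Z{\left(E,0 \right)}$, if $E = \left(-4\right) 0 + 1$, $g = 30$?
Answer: $0$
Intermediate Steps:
$E = 1$ ($E = 0 + 1 = 1$)
$\left(-456 + \frac{1}{g}\right) Z{\left(E,0 \right)} = \left(-456 + \frac{1}{30}\right) 0 = \left(- \frac{13679}{30}\right) 0 = 0$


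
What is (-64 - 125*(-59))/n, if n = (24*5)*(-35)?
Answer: -2437/1400 ≈ -1.7407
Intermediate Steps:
n = -4200 (n = 120*(-35) = -4200)
(-64 - 125*(-59))/n = (-64 - 125*(-59))/(-4200) = (-64 + 7375)*(-1/4200) = 7311*(-1/4200) = -2437/1400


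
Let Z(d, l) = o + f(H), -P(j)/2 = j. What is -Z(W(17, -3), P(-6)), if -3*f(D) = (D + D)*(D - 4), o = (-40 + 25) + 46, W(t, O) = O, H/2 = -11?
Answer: 1051/3 ≈ 350.33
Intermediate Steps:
P(j) = -2*j
H = -22 (H = 2*(-11) = -22)
o = 31 (o = -15 + 46 = 31)
f(D) = -2*D*(-4 + D)/3 (f(D) = -(D + D)*(D - 4)/3 = -2*D*(-4 + D)/3)
Z(d, l) = -1051/3 (Z(d, l) = 31 + (2/3)*(-22)*(4 - 1*(-22)) = 31 + (2/3)*(-22)*(4 + 22) = 31 + (2/3)*(-22)*26 = 31 - 1144/3 = -1051/3)
-Z(W(17, -3), P(-6)) = -1*(-1051/3) = 1051/3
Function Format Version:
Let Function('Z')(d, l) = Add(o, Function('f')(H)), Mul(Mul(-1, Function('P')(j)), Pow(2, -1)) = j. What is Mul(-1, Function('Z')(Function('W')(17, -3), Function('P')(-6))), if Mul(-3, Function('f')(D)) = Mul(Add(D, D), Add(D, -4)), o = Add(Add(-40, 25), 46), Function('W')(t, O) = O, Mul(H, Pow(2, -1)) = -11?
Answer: Rational(1051, 3) ≈ 350.33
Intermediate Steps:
Function('P')(j) = Mul(-2, j)
H = -22 (H = Mul(2, -11) = -22)
o = 31 (o = Add(-15, 46) = 31)
Function('f')(D) = Mul(Rational(-2, 3), D, Add(-4, D)) (Function('f')(D) = Mul(Rational(-1, 3), Mul(Add(D, D), Add(D, -4))) = Mul(Rational(-1, 3), Mul(Mul(2, D), Add(-4, D))) = Mul(Rational(-1, 3), Mul(2, D, Add(-4, D))) = Mul(Rational(-2, 3), D, Add(-4, D)))
Function('Z')(d, l) = Rational(-1051, 3) (Function('Z')(d, l) = Add(31, Mul(Rational(2, 3), -22, Add(4, Mul(-1, -22)))) = Add(31, Mul(Rational(2, 3), -22, Add(4, 22))) = Add(31, Mul(Rational(2, 3), -22, 26)) = Add(31, Rational(-1144, 3)) = Rational(-1051, 3))
Mul(-1, Function('Z')(Function('W')(17, -3), Function('P')(-6))) = Mul(-1, Rational(-1051, 3)) = Rational(1051, 3)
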